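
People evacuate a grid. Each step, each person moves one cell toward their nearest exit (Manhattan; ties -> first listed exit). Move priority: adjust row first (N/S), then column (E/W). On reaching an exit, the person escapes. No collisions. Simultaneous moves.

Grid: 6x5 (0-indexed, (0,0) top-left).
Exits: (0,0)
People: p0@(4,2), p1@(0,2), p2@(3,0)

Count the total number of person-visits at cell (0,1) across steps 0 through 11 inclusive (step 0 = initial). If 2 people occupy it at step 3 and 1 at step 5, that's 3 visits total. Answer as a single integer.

Step 0: p0@(4,2) p1@(0,2) p2@(3,0) -> at (0,1): 0 [-], cum=0
Step 1: p0@(3,2) p1@(0,1) p2@(2,0) -> at (0,1): 1 [p1], cum=1
Step 2: p0@(2,2) p1@ESC p2@(1,0) -> at (0,1): 0 [-], cum=1
Step 3: p0@(1,2) p1@ESC p2@ESC -> at (0,1): 0 [-], cum=1
Step 4: p0@(0,2) p1@ESC p2@ESC -> at (0,1): 0 [-], cum=1
Step 5: p0@(0,1) p1@ESC p2@ESC -> at (0,1): 1 [p0], cum=2
Step 6: p0@ESC p1@ESC p2@ESC -> at (0,1): 0 [-], cum=2
Total visits = 2

Answer: 2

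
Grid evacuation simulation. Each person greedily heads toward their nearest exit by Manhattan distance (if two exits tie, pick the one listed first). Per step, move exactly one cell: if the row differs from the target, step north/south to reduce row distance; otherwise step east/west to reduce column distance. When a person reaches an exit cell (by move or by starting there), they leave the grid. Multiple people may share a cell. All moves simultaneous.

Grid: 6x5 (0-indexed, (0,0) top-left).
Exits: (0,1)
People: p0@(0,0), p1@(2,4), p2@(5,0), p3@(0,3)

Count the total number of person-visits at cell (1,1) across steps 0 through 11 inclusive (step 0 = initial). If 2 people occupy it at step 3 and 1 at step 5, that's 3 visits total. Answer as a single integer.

Step 0: p0@(0,0) p1@(2,4) p2@(5,0) p3@(0,3) -> at (1,1): 0 [-], cum=0
Step 1: p0@ESC p1@(1,4) p2@(4,0) p3@(0,2) -> at (1,1): 0 [-], cum=0
Step 2: p0@ESC p1@(0,4) p2@(3,0) p3@ESC -> at (1,1): 0 [-], cum=0
Step 3: p0@ESC p1@(0,3) p2@(2,0) p3@ESC -> at (1,1): 0 [-], cum=0
Step 4: p0@ESC p1@(0,2) p2@(1,0) p3@ESC -> at (1,1): 0 [-], cum=0
Step 5: p0@ESC p1@ESC p2@(0,0) p3@ESC -> at (1,1): 0 [-], cum=0
Step 6: p0@ESC p1@ESC p2@ESC p3@ESC -> at (1,1): 0 [-], cum=0
Total visits = 0

Answer: 0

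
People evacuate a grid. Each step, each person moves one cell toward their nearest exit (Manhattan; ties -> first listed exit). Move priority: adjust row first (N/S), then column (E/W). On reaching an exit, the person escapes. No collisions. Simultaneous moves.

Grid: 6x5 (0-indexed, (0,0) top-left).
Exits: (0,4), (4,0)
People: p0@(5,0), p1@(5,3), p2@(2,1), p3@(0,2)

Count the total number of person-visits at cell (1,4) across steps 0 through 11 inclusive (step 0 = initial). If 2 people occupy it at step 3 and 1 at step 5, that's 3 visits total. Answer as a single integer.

Answer: 0

Derivation:
Step 0: p0@(5,0) p1@(5,3) p2@(2,1) p3@(0,2) -> at (1,4): 0 [-], cum=0
Step 1: p0@ESC p1@(4,3) p2@(3,1) p3@(0,3) -> at (1,4): 0 [-], cum=0
Step 2: p0@ESC p1@(4,2) p2@(4,1) p3@ESC -> at (1,4): 0 [-], cum=0
Step 3: p0@ESC p1@(4,1) p2@ESC p3@ESC -> at (1,4): 0 [-], cum=0
Step 4: p0@ESC p1@ESC p2@ESC p3@ESC -> at (1,4): 0 [-], cum=0
Total visits = 0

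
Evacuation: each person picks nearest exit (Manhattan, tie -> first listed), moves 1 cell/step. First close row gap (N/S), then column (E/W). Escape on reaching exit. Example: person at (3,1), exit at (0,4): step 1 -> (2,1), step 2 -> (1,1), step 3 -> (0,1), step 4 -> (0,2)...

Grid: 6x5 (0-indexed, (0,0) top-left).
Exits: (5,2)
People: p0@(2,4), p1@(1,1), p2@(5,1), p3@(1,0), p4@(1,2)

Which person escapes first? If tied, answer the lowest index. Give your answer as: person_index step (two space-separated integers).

Answer: 2 1

Derivation:
Step 1: p0:(2,4)->(3,4) | p1:(1,1)->(2,1) | p2:(5,1)->(5,2)->EXIT | p3:(1,0)->(2,0) | p4:(1,2)->(2,2)
Step 2: p0:(3,4)->(4,4) | p1:(2,1)->(3,1) | p2:escaped | p3:(2,0)->(3,0) | p4:(2,2)->(3,2)
Step 3: p0:(4,4)->(5,4) | p1:(3,1)->(4,1) | p2:escaped | p3:(3,0)->(4,0) | p4:(3,2)->(4,2)
Step 4: p0:(5,4)->(5,3) | p1:(4,1)->(5,1) | p2:escaped | p3:(4,0)->(5,0) | p4:(4,2)->(5,2)->EXIT
Step 5: p0:(5,3)->(5,2)->EXIT | p1:(5,1)->(5,2)->EXIT | p2:escaped | p3:(5,0)->(5,1) | p4:escaped
Step 6: p0:escaped | p1:escaped | p2:escaped | p3:(5,1)->(5,2)->EXIT | p4:escaped
Exit steps: [5, 5, 1, 6, 4]
First to escape: p2 at step 1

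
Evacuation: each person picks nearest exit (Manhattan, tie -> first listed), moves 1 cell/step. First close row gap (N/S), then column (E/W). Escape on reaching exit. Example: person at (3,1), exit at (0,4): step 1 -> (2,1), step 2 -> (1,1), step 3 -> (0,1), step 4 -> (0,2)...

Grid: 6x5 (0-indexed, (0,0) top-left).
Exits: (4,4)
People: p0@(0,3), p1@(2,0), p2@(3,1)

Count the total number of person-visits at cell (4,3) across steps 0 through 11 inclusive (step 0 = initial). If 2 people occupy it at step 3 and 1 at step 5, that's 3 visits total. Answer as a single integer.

Answer: 3

Derivation:
Step 0: p0@(0,3) p1@(2,0) p2@(3,1) -> at (4,3): 0 [-], cum=0
Step 1: p0@(1,3) p1@(3,0) p2@(4,1) -> at (4,3): 0 [-], cum=0
Step 2: p0@(2,3) p1@(4,0) p2@(4,2) -> at (4,3): 0 [-], cum=0
Step 3: p0@(3,3) p1@(4,1) p2@(4,3) -> at (4,3): 1 [p2], cum=1
Step 4: p0@(4,3) p1@(4,2) p2@ESC -> at (4,3): 1 [p0], cum=2
Step 5: p0@ESC p1@(4,3) p2@ESC -> at (4,3): 1 [p1], cum=3
Step 6: p0@ESC p1@ESC p2@ESC -> at (4,3): 0 [-], cum=3
Total visits = 3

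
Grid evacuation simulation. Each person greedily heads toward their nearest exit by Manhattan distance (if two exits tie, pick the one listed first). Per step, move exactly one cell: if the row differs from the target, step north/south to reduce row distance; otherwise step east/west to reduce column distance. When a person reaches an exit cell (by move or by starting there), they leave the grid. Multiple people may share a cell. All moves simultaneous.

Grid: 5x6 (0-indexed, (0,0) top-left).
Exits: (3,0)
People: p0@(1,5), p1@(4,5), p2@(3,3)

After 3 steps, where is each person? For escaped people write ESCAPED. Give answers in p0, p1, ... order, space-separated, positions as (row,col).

Step 1: p0:(1,5)->(2,5) | p1:(4,5)->(3,5) | p2:(3,3)->(3,2)
Step 2: p0:(2,5)->(3,5) | p1:(3,5)->(3,4) | p2:(3,2)->(3,1)
Step 3: p0:(3,5)->(3,4) | p1:(3,4)->(3,3) | p2:(3,1)->(3,0)->EXIT

(3,4) (3,3) ESCAPED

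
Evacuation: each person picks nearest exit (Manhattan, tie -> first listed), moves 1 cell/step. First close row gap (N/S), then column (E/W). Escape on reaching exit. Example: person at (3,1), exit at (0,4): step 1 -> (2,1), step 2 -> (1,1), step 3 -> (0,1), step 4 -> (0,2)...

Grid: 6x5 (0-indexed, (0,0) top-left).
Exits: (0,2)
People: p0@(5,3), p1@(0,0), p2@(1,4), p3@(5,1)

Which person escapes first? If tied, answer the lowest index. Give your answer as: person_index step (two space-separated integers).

Step 1: p0:(5,3)->(4,3) | p1:(0,0)->(0,1) | p2:(1,4)->(0,4) | p3:(5,1)->(4,1)
Step 2: p0:(4,3)->(3,3) | p1:(0,1)->(0,2)->EXIT | p2:(0,4)->(0,3) | p3:(4,1)->(3,1)
Step 3: p0:(3,3)->(2,3) | p1:escaped | p2:(0,3)->(0,2)->EXIT | p3:(3,1)->(2,1)
Step 4: p0:(2,3)->(1,3) | p1:escaped | p2:escaped | p3:(2,1)->(1,1)
Step 5: p0:(1,3)->(0,3) | p1:escaped | p2:escaped | p3:(1,1)->(0,1)
Step 6: p0:(0,3)->(0,2)->EXIT | p1:escaped | p2:escaped | p3:(0,1)->(0,2)->EXIT
Exit steps: [6, 2, 3, 6]
First to escape: p1 at step 2

Answer: 1 2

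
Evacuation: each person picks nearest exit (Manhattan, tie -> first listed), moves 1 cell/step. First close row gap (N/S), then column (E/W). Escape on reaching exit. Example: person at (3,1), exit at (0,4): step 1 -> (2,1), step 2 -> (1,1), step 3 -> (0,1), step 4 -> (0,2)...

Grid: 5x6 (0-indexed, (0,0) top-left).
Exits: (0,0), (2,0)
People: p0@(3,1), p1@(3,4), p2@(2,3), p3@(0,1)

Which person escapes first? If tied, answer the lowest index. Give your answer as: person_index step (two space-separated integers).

Answer: 3 1

Derivation:
Step 1: p0:(3,1)->(2,1) | p1:(3,4)->(2,4) | p2:(2,3)->(2,2) | p3:(0,1)->(0,0)->EXIT
Step 2: p0:(2,1)->(2,0)->EXIT | p1:(2,4)->(2,3) | p2:(2,2)->(2,1) | p3:escaped
Step 3: p0:escaped | p1:(2,3)->(2,2) | p2:(2,1)->(2,0)->EXIT | p3:escaped
Step 4: p0:escaped | p1:(2,2)->(2,1) | p2:escaped | p3:escaped
Step 5: p0:escaped | p1:(2,1)->(2,0)->EXIT | p2:escaped | p3:escaped
Exit steps: [2, 5, 3, 1]
First to escape: p3 at step 1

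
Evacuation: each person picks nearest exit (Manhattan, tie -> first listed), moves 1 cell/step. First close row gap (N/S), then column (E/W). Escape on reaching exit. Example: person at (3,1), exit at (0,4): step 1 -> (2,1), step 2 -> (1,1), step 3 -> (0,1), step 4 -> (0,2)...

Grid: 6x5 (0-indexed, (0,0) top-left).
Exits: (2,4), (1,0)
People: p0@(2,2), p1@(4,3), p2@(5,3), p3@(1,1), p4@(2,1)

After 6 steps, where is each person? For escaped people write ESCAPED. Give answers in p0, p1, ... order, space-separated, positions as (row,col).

Step 1: p0:(2,2)->(2,3) | p1:(4,3)->(3,3) | p2:(5,3)->(4,3) | p3:(1,1)->(1,0)->EXIT | p4:(2,1)->(1,1)
Step 2: p0:(2,3)->(2,4)->EXIT | p1:(3,3)->(2,3) | p2:(4,3)->(3,3) | p3:escaped | p4:(1,1)->(1,0)->EXIT
Step 3: p0:escaped | p1:(2,3)->(2,4)->EXIT | p2:(3,3)->(2,3) | p3:escaped | p4:escaped
Step 4: p0:escaped | p1:escaped | p2:(2,3)->(2,4)->EXIT | p3:escaped | p4:escaped

ESCAPED ESCAPED ESCAPED ESCAPED ESCAPED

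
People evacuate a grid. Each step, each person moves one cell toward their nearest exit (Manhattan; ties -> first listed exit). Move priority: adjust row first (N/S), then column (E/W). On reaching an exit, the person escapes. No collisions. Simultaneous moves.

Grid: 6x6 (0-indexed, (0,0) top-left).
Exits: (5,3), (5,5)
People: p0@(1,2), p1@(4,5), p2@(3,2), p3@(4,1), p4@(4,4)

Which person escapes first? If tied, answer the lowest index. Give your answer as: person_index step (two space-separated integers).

Answer: 1 1

Derivation:
Step 1: p0:(1,2)->(2,2) | p1:(4,5)->(5,5)->EXIT | p2:(3,2)->(4,2) | p3:(4,1)->(5,1) | p4:(4,4)->(5,4)
Step 2: p0:(2,2)->(3,2) | p1:escaped | p2:(4,2)->(5,2) | p3:(5,1)->(5,2) | p4:(5,4)->(5,3)->EXIT
Step 3: p0:(3,2)->(4,2) | p1:escaped | p2:(5,2)->(5,3)->EXIT | p3:(5,2)->(5,3)->EXIT | p4:escaped
Step 4: p0:(4,2)->(5,2) | p1:escaped | p2:escaped | p3:escaped | p4:escaped
Step 5: p0:(5,2)->(5,3)->EXIT | p1:escaped | p2:escaped | p3:escaped | p4:escaped
Exit steps: [5, 1, 3, 3, 2]
First to escape: p1 at step 1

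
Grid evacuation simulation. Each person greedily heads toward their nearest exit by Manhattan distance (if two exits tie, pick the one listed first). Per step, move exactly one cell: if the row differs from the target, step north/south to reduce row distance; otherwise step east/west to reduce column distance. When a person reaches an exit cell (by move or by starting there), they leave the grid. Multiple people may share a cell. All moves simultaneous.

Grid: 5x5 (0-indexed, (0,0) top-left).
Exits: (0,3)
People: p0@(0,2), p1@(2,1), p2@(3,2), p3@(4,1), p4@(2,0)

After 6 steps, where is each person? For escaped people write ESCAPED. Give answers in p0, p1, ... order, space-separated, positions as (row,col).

Step 1: p0:(0,2)->(0,3)->EXIT | p1:(2,1)->(1,1) | p2:(3,2)->(2,2) | p3:(4,1)->(3,1) | p4:(2,0)->(1,0)
Step 2: p0:escaped | p1:(1,1)->(0,1) | p2:(2,2)->(1,2) | p3:(3,1)->(2,1) | p4:(1,0)->(0,0)
Step 3: p0:escaped | p1:(0,1)->(0,2) | p2:(1,2)->(0,2) | p3:(2,1)->(1,1) | p4:(0,0)->(0,1)
Step 4: p0:escaped | p1:(0,2)->(0,3)->EXIT | p2:(0,2)->(0,3)->EXIT | p3:(1,1)->(0,1) | p4:(0,1)->(0,2)
Step 5: p0:escaped | p1:escaped | p2:escaped | p3:(0,1)->(0,2) | p4:(0,2)->(0,3)->EXIT
Step 6: p0:escaped | p1:escaped | p2:escaped | p3:(0,2)->(0,3)->EXIT | p4:escaped

ESCAPED ESCAPED ESCAPED ESCAPED ESCAPED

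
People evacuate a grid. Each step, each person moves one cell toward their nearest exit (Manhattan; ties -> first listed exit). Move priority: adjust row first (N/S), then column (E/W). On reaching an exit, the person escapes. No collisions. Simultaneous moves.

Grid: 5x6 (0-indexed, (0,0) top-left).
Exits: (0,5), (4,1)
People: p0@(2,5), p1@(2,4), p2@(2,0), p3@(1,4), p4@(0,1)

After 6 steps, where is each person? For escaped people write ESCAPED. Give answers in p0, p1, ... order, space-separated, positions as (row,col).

Step 1: p0:(2,5)->(1,5) | p1:(2,4)->(1,4) | p2:(2,0)->(3,0) | p3:(1,4)->(0,4) | p4:(0,1)->(0,2)
Step 2: p0:(1,5)->(0,5)->EXIT | p1:(1,4)->(0,4) | p2:(3,0)->(4,0) | p3:(0,4)->(0,5)->EXIT | p4:(0,2)->(0,3)
Step 3: p0:escaped | p1:(0,4)->(0,5)->EXIT | p2:(4,0)->(4,1)->EXIT | p3:escaped | p4:(0,3)->(0,4)
Step 4: p0:escaped | p1:escaped | p2:escaped | p3:escaped | p4:(0,4)->(0,5)->EXIT

ESCAPED ESCAPED ESCAPED ESCAPED ESCAPED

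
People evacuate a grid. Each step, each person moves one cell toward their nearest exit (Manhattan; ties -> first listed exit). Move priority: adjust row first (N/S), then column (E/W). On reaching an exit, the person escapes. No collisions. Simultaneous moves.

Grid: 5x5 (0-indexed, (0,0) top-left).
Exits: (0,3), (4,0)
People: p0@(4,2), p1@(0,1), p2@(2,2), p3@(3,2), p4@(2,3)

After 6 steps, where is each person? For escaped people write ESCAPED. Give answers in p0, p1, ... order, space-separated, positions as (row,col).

Step 1: p0:(4,2)->(4,1) | p1:(0,1)->(0,2) | p2:(2,2)->(1,2) | p3:(3,2)->(4,2) | p4:(2,3)->(1,3)
Step 2: p0:(4,1)->(4,0)->EXIT | p1:(0,2)->(0,3)->EXIT | p2:(1,2)->(0,2) | p3:(4,2)->(4,1) | p4:(1,3)->(0,3)->EXIT
Step 3: p0:escaped | p1:escaped | p2:(0,2)->(0,3)->EXIT | p3:(4,1)->(4,0)->EXIT | p4:escaped

ESCAPED ESCAPED ESCAPED ESCAPED ESCAPED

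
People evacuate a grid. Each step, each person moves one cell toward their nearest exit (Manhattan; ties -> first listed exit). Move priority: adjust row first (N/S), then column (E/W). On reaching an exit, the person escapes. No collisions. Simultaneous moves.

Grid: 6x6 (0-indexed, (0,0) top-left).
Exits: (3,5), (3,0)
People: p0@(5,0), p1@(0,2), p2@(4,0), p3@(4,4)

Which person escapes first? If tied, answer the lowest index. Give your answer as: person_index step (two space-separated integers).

Answer: 2 1

Derivation:
Step 1: p0:(5,0)->(4,0) | p1:(0,2)->(1,2) | p2:(4,0)->(3,0)->EXIT | p3:(4,4)->(3,4)
Step 2: p0:(4,0)->(3,0)->EXIT | p1:(1,2)->(2,2) | p2:escaped | p3:(3,4)->(3,5)->EXIT
Step 3: p0:escaped | p1:(2,2)->(3,2) | p2:escaped | p3:escaped
Step 4: p0:escaped | p1:(3,2)->(3,1) | p2:escaped | p3:escaped
Step 5: p0:escaped | p1:(3,1)->(3,0)->EXIT | p2:escaped | p3:escaped
Exit steps: [2, 5, 1, 2]
First to escape: p2 at step 1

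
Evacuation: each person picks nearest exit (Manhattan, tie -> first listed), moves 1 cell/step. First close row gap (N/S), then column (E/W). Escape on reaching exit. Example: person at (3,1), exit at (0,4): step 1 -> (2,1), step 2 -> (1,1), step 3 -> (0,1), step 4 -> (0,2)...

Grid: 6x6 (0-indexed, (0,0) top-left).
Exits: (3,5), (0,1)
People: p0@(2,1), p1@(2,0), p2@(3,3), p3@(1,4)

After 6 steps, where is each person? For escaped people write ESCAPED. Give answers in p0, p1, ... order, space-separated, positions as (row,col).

Step 1: p0:(2,1)->(1,1) | p1:(2,0)->(1,0) | p2:(3,3)->(3,4) | p3:(1,4)->(2,4)
Step 2: p0:(1,1)->(0,1)->EXIT | p1:(1,0)->(0,0) | p2:(3,4)->(3,5)->EXIT | p3:(2,4)->(3,4)
Step 3: p0:escaped | p1:(0,0)->(0,1)->EXIT | p2:escaped | p3:(3,4)->(3,5)->EXIT

ESCAPED ESCAPED ESCAPED ESCAPED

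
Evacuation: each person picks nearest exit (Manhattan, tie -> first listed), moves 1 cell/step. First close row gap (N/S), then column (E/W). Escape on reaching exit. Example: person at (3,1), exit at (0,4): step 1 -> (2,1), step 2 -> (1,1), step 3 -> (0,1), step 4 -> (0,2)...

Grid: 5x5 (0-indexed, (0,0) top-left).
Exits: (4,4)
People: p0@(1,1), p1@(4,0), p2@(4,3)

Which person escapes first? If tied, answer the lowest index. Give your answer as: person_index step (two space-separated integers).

Step 1: p0:(1,1)->(2,1) | p1:(4,0)->(4,1) | p2:(4,3)->(4,4)->EXIT
Step 2: p0:(2,1)->(3,1) | p1:(4,1)->(4,2) | p2:escaped
Step 3: p0:(3,1)->(4,1) | p1:(4,2)->(4,3) | p2:escaped
Step 4: p0:(4,1)->(4,2) | p1:(4,3)->(4,4)->EXIT | p2:escaped
Step 5: p0:(4,2)->(4,3) | p1:escaped | p2:escaped
Step 6: p0:(4,3)->(4,4)->EXIT | p1:escaped | p2:escaped
Exit steps: [6, 4, 1]
First to escape: p2 at step 1

Answer: 2 1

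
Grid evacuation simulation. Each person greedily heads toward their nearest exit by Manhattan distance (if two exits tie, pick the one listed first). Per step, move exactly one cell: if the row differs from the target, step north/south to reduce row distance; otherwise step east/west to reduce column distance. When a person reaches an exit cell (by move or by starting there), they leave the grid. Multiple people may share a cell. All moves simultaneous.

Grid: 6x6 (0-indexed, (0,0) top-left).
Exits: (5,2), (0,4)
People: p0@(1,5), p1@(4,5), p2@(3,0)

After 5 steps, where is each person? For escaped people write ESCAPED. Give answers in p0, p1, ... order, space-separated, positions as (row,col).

Step 1: p0:(1,5)->(0,5) | p1:(4,5)->(5,5) | p2:(3,0)->(4,0)
Step 2: p0:(0,5)->(0,4)->EXIT | p1:(5,5)->(5,4) | p2:(4,0)->(5,0)
Step 3: p0:escaped | p1:(5,4)->(5,3) | p2:(5,0)->(5,1)
Step 4: p0:escaped | p1:(5,3)->(5,2)->EXIT | p2:(5,1)->(5,2)->EXIT

ESCAPED ESCAPED ESCAPED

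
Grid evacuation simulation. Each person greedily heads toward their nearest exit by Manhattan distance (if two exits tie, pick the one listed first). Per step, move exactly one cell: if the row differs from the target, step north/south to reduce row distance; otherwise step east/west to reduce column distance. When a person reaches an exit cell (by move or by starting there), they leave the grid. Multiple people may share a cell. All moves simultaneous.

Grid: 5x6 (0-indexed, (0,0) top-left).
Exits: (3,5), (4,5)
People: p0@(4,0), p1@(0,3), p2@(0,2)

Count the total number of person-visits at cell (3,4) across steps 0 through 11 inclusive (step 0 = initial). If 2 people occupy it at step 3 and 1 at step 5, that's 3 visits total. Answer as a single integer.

Step 0: p0@(4,0) p1@(0,3) p2@(0,2) -> at (3,4): 0 [-], cum=0
Step 1: p0@(4,1) p1@(1,3) p2@(1,2) -> at (3,4): 0 [-], cum=0
Step 2: p0@(4,2) p1@(2,3) p2@(2,2) -> at (3,4): 0 [-], cum=0
Step 3: p0@(4,3) p1@(3,3) p2@(3,2) -> at (3,4): 0 [-], cum=0
Step 4: p0@(4,4) p1@(3,4) p2@(3,3) -> at (3,4): 1 [p1], cum=1
Step 5: p0@ESC p1@ESC p2@(3,4) -> at (3,4): 1 [p2], cum=2
Step 6: p0@ESC p1@ESC p2@ESC -> at (3,4): 0 [-], cum=2
Total visits = 2

Answer: 2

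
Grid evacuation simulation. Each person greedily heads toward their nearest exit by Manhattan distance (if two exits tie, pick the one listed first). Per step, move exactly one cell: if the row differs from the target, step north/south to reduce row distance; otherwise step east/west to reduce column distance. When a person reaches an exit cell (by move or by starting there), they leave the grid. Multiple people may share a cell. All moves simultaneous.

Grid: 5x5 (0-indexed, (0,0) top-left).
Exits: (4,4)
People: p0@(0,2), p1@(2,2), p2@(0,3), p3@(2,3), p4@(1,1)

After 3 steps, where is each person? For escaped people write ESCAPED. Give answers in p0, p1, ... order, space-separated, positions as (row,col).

Step 1: p0:(0,2)->(1,2) | p1:(2,2)->(3,2) | p2:(0,3)->(1,3) | p3:(2,3)->(3,3) | p4:(1,1)->(2,1)
Step 2: p0:(1,2)->(2,2) | p1:(3,2)->(4,2) | p2:(1,3)->(2,3) | p3:(3,3)->(4,3) | p4:(2,1)->(3,1)
Step 3: p0:(2,2)->(3,2) | p1:(4,2)->(4,3) | p2:(2,3)->(3,3) | p3:(4,3)->(4,4)->EXIT | p4:(3,1)->(4,1)

(3,2) (4,3) (3,3) ESCAPED (4,1)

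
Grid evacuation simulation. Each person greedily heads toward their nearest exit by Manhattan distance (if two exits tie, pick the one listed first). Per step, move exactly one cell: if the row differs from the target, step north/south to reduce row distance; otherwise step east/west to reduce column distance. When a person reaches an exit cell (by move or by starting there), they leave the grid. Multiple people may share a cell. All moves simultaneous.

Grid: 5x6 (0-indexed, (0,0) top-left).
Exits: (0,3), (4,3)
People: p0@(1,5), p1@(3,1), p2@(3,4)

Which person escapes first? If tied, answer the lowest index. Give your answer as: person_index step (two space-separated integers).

Step 1: p0:(1,5)->(0,5) | p1:(3,1)->(4,1) | p2:(3,4)->(4,4)
Step 2: p0:(0,5)->(0,4) | p1:(4,1)->(4,2) | p2:(4,4)->(4,3)->EXIT
Step 3: p0:(0,4)->(0,3)->EXIT | p1:(4,2)->(4,3)->EXIT | p2:escaped
Exit steps: [3, 3, 2]
First to escape: p2 at step 2

Answer: 2 2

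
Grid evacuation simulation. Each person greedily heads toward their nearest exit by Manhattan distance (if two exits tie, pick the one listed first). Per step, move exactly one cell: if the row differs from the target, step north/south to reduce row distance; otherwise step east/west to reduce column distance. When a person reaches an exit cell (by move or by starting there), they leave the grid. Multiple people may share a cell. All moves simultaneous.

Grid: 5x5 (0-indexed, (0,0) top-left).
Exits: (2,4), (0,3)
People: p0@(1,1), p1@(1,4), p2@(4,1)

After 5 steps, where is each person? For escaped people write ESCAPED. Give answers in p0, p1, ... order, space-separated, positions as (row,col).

Step 1: p0:(1,1)->(0,1) | p1:(1,4)->(2,4)->EXIT | p2:(4,1)->(3,1)
Step 2: p0:(0,1)->(0,2) | p1:escaped | p2:(3,1)->(2,1)
Step 3: p0:(0,2)->(0,3)->EXIT | p1:escaped | p2:(2,1)->(2,2)
Step 4: p0:escaped | p1:escaped | p2:(2,2)->(2,3)
Step 5: p0:escaped | p1:escaped | p2:(2,3)->(2,4)->EXIT

ESCAPED ESCAPED ESCAPED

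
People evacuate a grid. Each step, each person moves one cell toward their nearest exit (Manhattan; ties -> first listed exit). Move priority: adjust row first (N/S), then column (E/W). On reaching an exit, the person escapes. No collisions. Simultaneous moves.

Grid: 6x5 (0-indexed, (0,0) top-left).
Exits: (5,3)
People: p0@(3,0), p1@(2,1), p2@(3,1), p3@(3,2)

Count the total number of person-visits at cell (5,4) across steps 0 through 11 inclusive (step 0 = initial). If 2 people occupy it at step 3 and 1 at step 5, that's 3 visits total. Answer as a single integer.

Answer: 0

Derivation:
Step 0: p0@(3,0) p1@(2,1) p2@(3,1) p3@(3,2) -> at (5,4): 0 [-], cum=0
Step 1: p0@(4,0) p1@(3,1) p2@(4,1) p3@(4,2) -> at (5,4): 0 [-], cum=0
Step 2: p0@(5,0) p1@(4,1) p2@(5,1) p3@(5,2) -> at (5,4): 0 [-], cum=0
Step 3: p0@(5,1) p1@(5,1) p2@(5,2) p3@ESC -> at (5,4): 0 [-], cum=0
Step 4: p0@(5,2) p1@(5,2) p2@ESC p3@ESC -> at (5,4): 0 [-], cum=0
Step 5: p0@ESC p1@ESC p2@ESC p3@ESC -> at (5,4): 0 [-], cum=0
Total visits = 0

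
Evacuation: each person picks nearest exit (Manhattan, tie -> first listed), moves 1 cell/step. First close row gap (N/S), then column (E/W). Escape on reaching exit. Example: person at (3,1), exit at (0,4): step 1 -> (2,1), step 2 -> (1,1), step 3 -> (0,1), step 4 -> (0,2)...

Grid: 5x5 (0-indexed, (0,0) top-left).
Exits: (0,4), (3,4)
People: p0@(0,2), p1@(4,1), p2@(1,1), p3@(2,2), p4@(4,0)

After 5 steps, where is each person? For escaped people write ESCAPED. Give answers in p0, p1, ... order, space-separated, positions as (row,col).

Step 1: p0:(0,2)->(0,3) | p1:(4,1)->(3,1) | p2:(1,1)->(0,1) | p3:(2,2)->(3,2) | p4:(4,0)->(3,0)
Step 2: p0:(0,3)->(0,4)->EXIT | p1:(3,1)->(3,2) | p2:(0,1)->(0,2) | p3:(3,2)->(3,3) | p4:(3,0)->(3,1)
Step 3: p0:escaped | p1:(3,2)->(3,3) | p2:(0,2)->(0,3) | p3:(3,3)->(3,4)->EXIT | p4:(3,1)->(3,2)
Step 4: p0:escaped | p1:(3,3)->(3,4)->EXIT | p2:(0,3)->(0,4)->EXIT | p3:escaped | p4:(3,2)->(3,3)
Step 5: p0:escaped | p1:escaped | p2:escaped | p3:escaped | p4:(3,3)->(3,4)->EXIT

ESCAPED ESCAPED ESCAPED ESCAPED ESCAPED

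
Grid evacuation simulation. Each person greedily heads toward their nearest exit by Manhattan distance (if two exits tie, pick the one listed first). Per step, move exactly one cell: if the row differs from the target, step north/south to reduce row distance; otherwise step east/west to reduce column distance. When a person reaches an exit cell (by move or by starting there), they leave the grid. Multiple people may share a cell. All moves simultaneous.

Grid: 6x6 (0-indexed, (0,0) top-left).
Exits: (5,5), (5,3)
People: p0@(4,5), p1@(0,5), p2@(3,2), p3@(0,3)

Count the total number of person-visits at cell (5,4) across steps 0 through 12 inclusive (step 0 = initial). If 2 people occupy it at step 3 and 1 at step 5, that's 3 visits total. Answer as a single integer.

Answer: 0

Derivation:
Step 0: p0@(4,5) p1@(0,5) p2@(3,2) p3@(0,3) -> at (5,4): 0 [-], cum=0
Step 1: p0@ESC p1@(1,5) p2@(4,2) p3@(1,3) -> at (5,4): 0 [-], cum=0
Step 2: p0@ESC p1@(2,5) p2@(5,2) p3@(2,3) -> at (5,4): 0 [-], cum=0
Step 3: p0@ESC p1@(3,5) p2@ESC p3@(3,3) -> at (5,4): 0 [-], cum=0
Step 4: p0@ESC p1@(4,5) p2@ESC p3@(4,3) -> at (5,4): 0 [-], cum=0
Step 5: p0@ESC p1@ESC p2@ESC p3@ESC -> at (5,4): 0 [-], cum=0
Total visits = 0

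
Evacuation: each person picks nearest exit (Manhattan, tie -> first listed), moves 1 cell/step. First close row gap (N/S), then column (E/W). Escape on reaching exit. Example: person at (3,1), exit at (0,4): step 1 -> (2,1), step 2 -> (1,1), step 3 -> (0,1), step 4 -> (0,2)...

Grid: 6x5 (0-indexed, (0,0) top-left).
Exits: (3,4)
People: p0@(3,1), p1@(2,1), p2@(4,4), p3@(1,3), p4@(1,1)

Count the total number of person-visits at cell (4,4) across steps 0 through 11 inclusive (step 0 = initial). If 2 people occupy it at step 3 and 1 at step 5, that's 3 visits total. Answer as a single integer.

Answer: 1

Derivation:
Step 0: p0@(3,1) p1@(2,1) p2@(4,4) p3@(1,3) p4@(1,1) -> at (4,4): 1 [p2], cum=1
Step 1: p0@(3,2) p1@(3,1) p2@ESC p3@(2,3) p4@(2,1) -> at (4,4): 0 [-], cum=1
Step 2: p0@(3,3) p1@(3,2) p2@ESC p3@(3,3) p4@(3,1) -> at (4,4): 0 [-], cum=1
Step 3: p0@ESC p1@(3,3) p2@ESC p3@ESC p4@(3,2) -> at (4,4): 0 [-], cum=1
Step 4: p0@ESC p1@ESC p2@ESC p3@ESC p4@(3,3) -> at (4,4): 0 [-], cum=1
Step 5: p0@ESC p1@ESC p2@ESC p3@ESC p4@ESC -> at (4,4): 0 [-], cum=1
Total visits = 1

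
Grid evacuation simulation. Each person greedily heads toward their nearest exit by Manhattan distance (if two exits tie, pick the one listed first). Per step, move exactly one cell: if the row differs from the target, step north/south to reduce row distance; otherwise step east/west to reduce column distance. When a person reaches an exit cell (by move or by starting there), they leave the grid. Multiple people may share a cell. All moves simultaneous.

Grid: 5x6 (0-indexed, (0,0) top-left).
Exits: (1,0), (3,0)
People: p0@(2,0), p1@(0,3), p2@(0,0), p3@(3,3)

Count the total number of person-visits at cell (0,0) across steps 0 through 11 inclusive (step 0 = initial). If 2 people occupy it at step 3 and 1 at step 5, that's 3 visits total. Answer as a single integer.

Step 0: p0@(2,0) p1@(0,3) p2@(0,0) p3@(3,3) -> at (0,0): 1 [p2], cum=1
Step 1: p0@ESC p1@(1,3) p2@ESC p3@(3,2) -> at (0,0): 0 [-], cum=1
Step 2: p0@ESC p1@(1,2) p2@ESC p3@(3,1) -> at (0,0): 0 [-], cum=1
Step 3: p0@ESC p1@(1,1) p2@ESC p3@ESC -> at (0,0): 0 [-], cum=1
Step 4: p0@ESC p1@ESC p2@ESC p3@ESC -> at (0,0): 0 [-], cum=1
Total visits = 1

Answer: 1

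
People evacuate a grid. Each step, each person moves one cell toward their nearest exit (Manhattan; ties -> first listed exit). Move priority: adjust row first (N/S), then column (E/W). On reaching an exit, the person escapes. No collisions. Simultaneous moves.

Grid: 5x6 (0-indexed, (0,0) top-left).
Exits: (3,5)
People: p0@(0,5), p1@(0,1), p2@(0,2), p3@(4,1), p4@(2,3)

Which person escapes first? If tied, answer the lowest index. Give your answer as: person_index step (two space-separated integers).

Answer: 0 3

Derivation:
Step 1: p0:(0,5)->(1,5) | p1:(0,1)->(1,1) | p2:(0,2)->(1,2) | p3:(4,1)->(3,1) | p4:(2,3)->(3,3)
Step 2: p0:(1,5)->(2,5) | p1:(1,1)->(2,1) | p2:(1,2)->(2,2) | p3:(3,1)->(3,2) | p4:(3,3)->(3,4)
Step 3: p0:(2,5)->(3,5)->EXIT | p1:(2,1)->(3,1) | p2:(2,2)->(3,2) | p3:(3,2)->(3,3) | p4:(3,4)->(3,5)->EXIT
Step 4: p0:escaped | p1:(3,1)->(3,2) | p2:(3,2)->(3,3) | p3:(3,3)->(3,4) | p4:escaped
Step 5: p0:escaped | p1:(3,2)->(3,3) | p2:(3,3)->(3,4) | p3:(3,4)->(3,5)->EXIT | p4:escaped
Step 6: p0:escaped | p1:(3,3)->(3,4) | p2:(3,4)->(3,5)->EXIT | p3:escaped | p4:escaped
Step 7: p0:escaped | p1:(3,4)->(3,5)->EXIT | p2:escaped | p3:escaped | p4:escaped
Exit steps: [3, 7, 6, 5, 3]
First to escape: p0 at step 3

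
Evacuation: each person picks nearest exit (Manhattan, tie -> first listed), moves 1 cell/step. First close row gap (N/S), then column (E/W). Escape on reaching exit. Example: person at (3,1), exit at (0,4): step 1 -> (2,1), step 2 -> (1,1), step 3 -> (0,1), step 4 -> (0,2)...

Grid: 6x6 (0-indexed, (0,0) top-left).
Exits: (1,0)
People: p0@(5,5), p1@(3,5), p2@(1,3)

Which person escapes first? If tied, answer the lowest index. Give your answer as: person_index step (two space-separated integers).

Step 1: p0:(5,5)->(4,5) | p1:(3,5)->(2,5) | p2:(1,3)->(1,2)
Step 2: p0:(4,5)->(3,5) | p1:(2,5)->(1,5) | p2:(1,2)->(1,1)
Step 3: p0:(3,5)->(2,5) | p1:(1,5)->(1,4) | p2:(1,1)->(1,0)->EXIT
Step 4: p0:(2,5)->(1,5) | p1:(1,4)->(1,3) | p2:escaped
Step 5: p0:(1,5)->(1,4) | p1:(1,3)->(1,2) | p2:escaped
Step 6: p0:(1,4)->(1,3) | p1:(1,2)->(1,1) | p2:escaped
Step 7: p0:(1,3)->(1,2) | p1:(1,1)->(1,0)->EXIT | p2:escaped
Step 8: p0:(1,2)->(1,1) | p1:escaped | p2:escaped
Step 9: p0:(1,1)->(1,0)->EXIT | p1:escaped | p2:escaped
Exit steps: [9, 7, 3]
First to escape: p2 at step 3

Answer: 2 3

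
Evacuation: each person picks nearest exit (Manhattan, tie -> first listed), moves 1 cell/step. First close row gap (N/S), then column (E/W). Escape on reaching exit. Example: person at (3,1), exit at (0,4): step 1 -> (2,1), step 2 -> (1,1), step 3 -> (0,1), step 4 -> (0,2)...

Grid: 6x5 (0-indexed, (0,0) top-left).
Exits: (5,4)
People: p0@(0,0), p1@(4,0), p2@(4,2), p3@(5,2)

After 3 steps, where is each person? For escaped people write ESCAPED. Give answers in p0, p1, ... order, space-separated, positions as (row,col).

Step 1: p0:(0,0)->(1,0) | p1:(4,0)->(5,0) | p2:(4,2)->(5,2) | p3:(5,2)->(5,3)
Step 2: p0:(1,0)->(2,0) | p1:(5,0)->(5,1) | p2:(5,2)->(5,3) | p3:(5,3)->(5,4)->EXIT
Step 3: p0:(2,0)->(3,0) | p1:(5,1)->(5,2) | p2:(5,3)->(5,4)->EXIT | p3:escaped

(3,0) (5,2) ESCAPED ESCAPED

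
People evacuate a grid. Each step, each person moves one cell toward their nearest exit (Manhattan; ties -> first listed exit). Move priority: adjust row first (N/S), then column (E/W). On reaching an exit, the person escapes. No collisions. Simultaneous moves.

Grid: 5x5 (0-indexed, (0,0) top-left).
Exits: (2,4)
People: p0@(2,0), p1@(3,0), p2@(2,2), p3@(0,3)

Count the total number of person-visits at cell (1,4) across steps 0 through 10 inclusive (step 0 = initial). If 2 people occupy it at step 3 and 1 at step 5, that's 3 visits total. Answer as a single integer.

Step 0: p0@(2,0) p1@(3,0) p2@(2,2) p3@(0,3) -> at (1,4): 0 [-], cum=0
Step 1: p0@(2,1) p1@(2,0) p2@(2,3) p3@(1,3) -> at (1,4): 0 [-], cum=0
Step 2: p0@(2,2) p1@(2,1) p2@ESC p3@(2,3) -> at (1,4): 0 [-], cum=0
Step 3: p0@(2,3) p1@(2,2) p2@ESC p3@ESC -> at (1,4): 0 [-], cum=0
Step 4: p0@ESC p1@(2,3) p2@ESC p3@ESC -> at (1,4): 0 [-], cum=0
Step 5: p0@ESC p1@ESC p2@ESC p3@ESC -> at (1,4): 0 [-], cum=0
Total visits = 0

Answer: 0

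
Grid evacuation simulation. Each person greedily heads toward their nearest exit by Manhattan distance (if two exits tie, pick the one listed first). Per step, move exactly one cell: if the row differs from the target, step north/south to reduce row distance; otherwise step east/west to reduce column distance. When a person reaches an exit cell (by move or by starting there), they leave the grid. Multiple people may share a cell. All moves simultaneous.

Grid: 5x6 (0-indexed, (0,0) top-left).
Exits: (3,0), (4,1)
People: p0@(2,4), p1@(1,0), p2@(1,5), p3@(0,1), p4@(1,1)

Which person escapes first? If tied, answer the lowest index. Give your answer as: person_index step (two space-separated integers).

Answer: 1 2

Derivation:
Step 1: p0:(2,4)->(3,4) | p1:(1,0)->(2,0) | p2:(1,5)->(2,5) | p3:(0,1)->(1,1) | p4:(1,1)->(2,1)
Step 2: p0:(3,4)->(3,3) | p1:(2,0)->(3,0)->EXIT | p2:(2,5)->(3,5) | p3:(1,1)->(2,1) | p4:(2,1)->(3,1)
Step 3: p0:(3,3)->(3,2) | p1:escaped | p2:(3,5)->(3,4) | p3:(2,1)->(3,1) | p4:(3,1)->(3,0)->EXIT
Step 4: p0:(3,2)->(3,1) | p1:escaped | p2:(3,4)->(3,3) | p3:(3,1)->(3,0)->EXIT | p4:escaped
Step 5: p0:(3,1)->(3,0)->EXIT | p1:escaped | p2:(3,3)->(3,2) | p3:escaped | p4:escaped
Step 6: p0:escaped | p1:escaped | p2:(3,2)->(3,1) | p3:escaped | p4:escaped
Step 7: p0:escaped | p1:escaped | p2:(3,1)->(3,0)->EXIT | p3:escaped | p4:escaped
Exit steps: [5, 2, 7, 4, 3]
First to escape: p1 at step 2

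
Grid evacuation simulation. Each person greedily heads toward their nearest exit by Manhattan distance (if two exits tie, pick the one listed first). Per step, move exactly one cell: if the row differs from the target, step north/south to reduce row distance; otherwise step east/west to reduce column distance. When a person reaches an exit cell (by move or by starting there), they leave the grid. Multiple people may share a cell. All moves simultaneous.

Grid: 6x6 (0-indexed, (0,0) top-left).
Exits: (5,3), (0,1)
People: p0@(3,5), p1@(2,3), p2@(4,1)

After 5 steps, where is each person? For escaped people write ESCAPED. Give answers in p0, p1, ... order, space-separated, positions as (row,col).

Step 1: p0:(3,5)->(4,5) | p1:(2,3)->(3,3) | p2:(4,1)->(5,1)
Step 2: p0:(4,5)->(5,5) | p1:(3,3)->(4,3) | p2:(5,1)->(5,2)
Step 3: p0:(5,5)->(5,4) | p1:(4,3)->(5,3)->EXIT | p2:(5,2)->(5,3)->EXIT
Step 4: p0:(5,4)->(5,3)->EXIT | p1:escaped | p2:escaped

ESCAPED ESCAPED ESCAPED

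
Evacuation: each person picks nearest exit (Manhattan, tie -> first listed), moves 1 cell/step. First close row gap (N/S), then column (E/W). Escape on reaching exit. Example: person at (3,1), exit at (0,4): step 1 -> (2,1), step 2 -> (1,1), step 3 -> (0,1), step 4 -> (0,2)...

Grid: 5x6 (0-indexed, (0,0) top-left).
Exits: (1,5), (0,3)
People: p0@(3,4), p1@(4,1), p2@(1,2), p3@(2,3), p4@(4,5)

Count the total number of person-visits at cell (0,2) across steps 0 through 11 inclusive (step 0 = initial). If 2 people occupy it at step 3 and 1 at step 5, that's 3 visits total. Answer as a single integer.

Step 0: p0@(3,4) p1@(4,1) p2@(1,2) p3@(2,3) p4@(4,5) -> at (0,2): 0 [-], cum=0
Step 1: p0@(2,4) p1@(3,1) p2@(0,2) p3@(1,3) p4@(3,5) -> at (0,2): 1 [p2], cum=1
Step 2: p0@(1,4) p1@(2,1) p2@ESC p3@ESC p4@(2,5) -> at (0,2): 0 [-], cum=1
Step 3: p0@ESC p1@(1,1) p2@ESC p3@ESC p4@ESC -> at (0,2): 0 [-], cum=1
Step 4: p0@ESC p1@(0,1) p2@ESC p3@ESC p4@ESC -> at (0,2): 0 [-], cum=1
Step 5: p0@ESC p1@(0,2) p2@ESC p3@ESC p4@ESC -> at (0,2): 1 [p1], cum=2
Step 6: p0@ESC p1@ESC p2@ESC p3@ESC p4@ESC -> at (0,2): 0 [-], cum=2
Total visits = 2

Answer: 2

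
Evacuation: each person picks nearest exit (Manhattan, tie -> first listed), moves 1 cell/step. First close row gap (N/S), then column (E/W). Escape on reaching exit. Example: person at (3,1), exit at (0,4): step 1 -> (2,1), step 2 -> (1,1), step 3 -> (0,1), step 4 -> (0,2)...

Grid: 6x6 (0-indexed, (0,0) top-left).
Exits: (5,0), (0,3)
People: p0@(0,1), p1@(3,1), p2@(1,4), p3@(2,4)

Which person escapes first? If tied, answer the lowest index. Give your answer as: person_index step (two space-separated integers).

Step 1: p0:(0,1)->(0,2) | p1:(3,1)->(4,1) | p2:(1,4)->(0,4) | p3:(2,4)->(1,4)
Step 2: p0:(0,2)->(0,3)->EXIT | p1:(4,1)->(5,1) | p2:(0,4)->(0,3)->EXIT | p3:(1,4)->(0,4)
Step 3: p0:escaped | p1:(5,1)->(5,0)->EXIT | p2:escaped | p3:(0,4)->(0,3)->EXIT
Exit steps: [2, 3, 2, 3]
First to escape: p0 at step 2

Answer: 0 2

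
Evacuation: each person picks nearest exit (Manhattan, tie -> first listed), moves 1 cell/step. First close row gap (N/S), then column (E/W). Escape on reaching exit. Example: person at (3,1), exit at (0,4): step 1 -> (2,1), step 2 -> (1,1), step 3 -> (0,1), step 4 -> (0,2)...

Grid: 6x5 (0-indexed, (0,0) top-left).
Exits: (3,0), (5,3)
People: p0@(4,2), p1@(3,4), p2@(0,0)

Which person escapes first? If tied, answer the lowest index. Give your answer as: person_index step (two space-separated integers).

Step 1: p0:(4,2)->(5,2) | p1:(3,4)->(4,4) | p2:(0,0)->(1,0)
Step 2: p0:(5,2)->(5,3)->EXIT | p1:(4,4)->(5,4) | p2:(1,0)->(2,0)
Step 3: p0:escaped | p1:(5,4)->(5,3)->EXIT | p2:(2,0)->(3,0)->EXIT
Exit steps: [2, 3, 3]
First to escape: p0 at step 2

Answer: 0 2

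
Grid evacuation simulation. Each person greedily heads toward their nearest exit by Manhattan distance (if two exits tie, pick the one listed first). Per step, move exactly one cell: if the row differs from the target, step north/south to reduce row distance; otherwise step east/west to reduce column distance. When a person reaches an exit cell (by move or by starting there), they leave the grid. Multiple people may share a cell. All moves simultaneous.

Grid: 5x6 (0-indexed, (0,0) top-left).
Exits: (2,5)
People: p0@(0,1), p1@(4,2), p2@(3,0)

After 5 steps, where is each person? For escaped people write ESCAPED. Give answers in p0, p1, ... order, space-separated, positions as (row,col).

Step 1: p0:(0,1)->(1,1) | p1:(4,2)->(3,2) | p2:(3,0)->(2,0)
Step 2: p0:(1,1)->(2,1) | p1:(3,2)->(2,2) | p2:(2,0)->(2,1)
Step 3: p0:(2,1)->(2,2) | p1:(2,2)->(2,3) | p2:(2,1)->(2,2)
Step 4: p0:(2,2)->(2,3) | p1:(2,3)->(2,4) | p2:(2,2)->(2,3)
Step 5: p0:(2,3)->(2,4) | p1:(2,4)->(2,5)->EXIT | p2:(2,3)->(2,4)

(2,4) ESCAPED (2,4)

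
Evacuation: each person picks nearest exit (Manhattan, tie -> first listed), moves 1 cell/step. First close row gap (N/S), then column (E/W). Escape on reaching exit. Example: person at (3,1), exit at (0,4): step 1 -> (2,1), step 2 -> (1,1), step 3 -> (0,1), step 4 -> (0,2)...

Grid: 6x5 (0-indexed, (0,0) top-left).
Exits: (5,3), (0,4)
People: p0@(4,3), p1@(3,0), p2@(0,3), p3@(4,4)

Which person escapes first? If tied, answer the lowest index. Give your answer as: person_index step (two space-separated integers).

Answer: 0 1

Derivation:
Step 1: p0:(4,3)->(5,3)->EXIT | p1:(3,0)->(4,0) | p2:(0,3)->(0,4)->EXIT | p3:(4,4)->(5,4)
Step 2: p0:escaped | p1:(4,0)->(5,0) | p2:escaped | p3:(5,4)->(5,3)->EXIT
Step 3: p0:escaped | p1:(5,0)->(5,1) | p2:escaped | p3:escaped
Step 4: p0:escaped | p1:(5,1)->(5,2) | p2:escaped | p3:escaped
Step 5: p0:escaped | p1:(5,2)->(5,3)->EXIT | p2:escaped | p3:escaped
Exit steps: [1, 5, 1, 2]
First to escape: p0 at step 1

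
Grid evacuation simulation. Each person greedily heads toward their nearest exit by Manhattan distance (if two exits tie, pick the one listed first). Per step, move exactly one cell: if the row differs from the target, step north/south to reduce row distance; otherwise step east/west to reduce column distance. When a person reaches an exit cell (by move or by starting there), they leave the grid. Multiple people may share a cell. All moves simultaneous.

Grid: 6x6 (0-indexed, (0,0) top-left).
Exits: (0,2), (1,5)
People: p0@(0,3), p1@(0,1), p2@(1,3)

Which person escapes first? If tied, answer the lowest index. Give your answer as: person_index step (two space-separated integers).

Answer: 0 1

Derivation:
Step 1: p0:(0,3)->(0,2)->EXIT | p1:(0,1)->(0,2)->EXIT | p2:(1,3)->(0,3)
Step 2: p0:escaped | p1:escaped | p2:(0,3)->(0,2)->EXIT
Exit steps: [1, 1, 2]
First to escape: p0 at step 1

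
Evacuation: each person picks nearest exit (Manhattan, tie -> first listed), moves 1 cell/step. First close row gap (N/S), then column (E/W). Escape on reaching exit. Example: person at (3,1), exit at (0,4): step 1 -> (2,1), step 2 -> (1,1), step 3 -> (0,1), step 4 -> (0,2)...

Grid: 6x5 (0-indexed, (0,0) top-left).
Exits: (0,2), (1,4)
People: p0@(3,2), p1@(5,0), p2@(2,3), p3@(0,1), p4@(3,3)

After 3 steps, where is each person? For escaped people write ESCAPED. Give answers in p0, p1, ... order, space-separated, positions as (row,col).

Step 1: p0:(3,2)->(2,2) | p1:(5,0)->(4,0) | p2:(2,3)->(1,3) | p3:(0,1)->(0,2)->EXIT | p4:(3,3)->(2,3)
Step 2: p0:(2,2)->(1,2) | p1:(4,0)->(3,0) | p2:(1,3)->(1,4)->EXIT | p3:escaped | p4:(2,3)->(1,3)
Step 3: p0:(1,2)->(0,2)->EXIT | p1:(3,0)->(2,0) | p2:escaped | p3:escaped | p4:(1,3)->(1,4)->EXIT

ESCAPED (2,0) ESCAPED ESCAPED ESCAPED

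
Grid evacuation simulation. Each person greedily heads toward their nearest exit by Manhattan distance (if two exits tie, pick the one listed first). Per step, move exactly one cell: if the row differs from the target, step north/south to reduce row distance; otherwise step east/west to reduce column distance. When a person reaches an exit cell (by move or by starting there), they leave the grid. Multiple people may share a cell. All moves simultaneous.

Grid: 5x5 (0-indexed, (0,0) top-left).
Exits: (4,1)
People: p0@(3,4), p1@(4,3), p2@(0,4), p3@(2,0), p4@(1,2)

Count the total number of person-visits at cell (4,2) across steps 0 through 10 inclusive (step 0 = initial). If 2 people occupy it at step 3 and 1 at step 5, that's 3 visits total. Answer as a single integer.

Answer: 4

Derivation:
Step 0: p0@(3,4) p1@(4,3) p2@(0,4) p3@(2,0) p4@(1,2) -> at (4,2): 0 [-], cum=0
Step 1: p0@(4,4) p1@(4,2) p2@(1,4) p3@(3,0) p4@(2,2) -> at (4,2): 1 [p1], cum=1
Step 2: p0@(4,3) p1@ESC p2@(2,4) p3@(4,0) p4@(3,2) -> at (4,2): 0 [-], cum=1
Step 3: p0@(4,2) p1@ESC p2@(3,4) p3@ESC p4@(4,2) -> at (4,2): 2 [p0,p4], cum=3
Step 4: p0@ESC p1@ESC p2@(4,4) p3@ESC p4@ESC -> at (4,2): 0 [-], cum=3
Step 5: p0@ESC p1@ESC p2@(4,3) p3@ESC p4@ESC -> at (4,2): 0 [-], cum=3
Step 6: p0@ESC p1@ESC p2@(4,2) p3@ESC p4@ESC -> at (4,2): 1 [p2], cum=4
Step 7: p0@ESC p1@ESC p2@ESC p3@ESC p4@ESC -> at (4,2): 0 [-], cum=4
Total visits = 4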